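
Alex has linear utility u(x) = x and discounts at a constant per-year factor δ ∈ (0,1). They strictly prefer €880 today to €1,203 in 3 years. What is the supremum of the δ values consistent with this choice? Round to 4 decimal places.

δ < 0.9010

The preference means 880 > δ^3·1203.
Hence δ^3 < 880/1203 = 0.73150, and x ↦ x^(1/3) is increasing on (0,∞).
δ < 0.73150^(1/3) = 0.9010.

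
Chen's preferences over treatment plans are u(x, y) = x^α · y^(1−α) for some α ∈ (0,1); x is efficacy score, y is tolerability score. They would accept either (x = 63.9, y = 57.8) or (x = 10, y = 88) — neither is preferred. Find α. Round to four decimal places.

Set the two utilities equal: 63.9^α·57.8^(1−α) = 10^α·88^(1−α).
Rearrange to (63.9/10)^α = (88/57.8)^(1−α) and take logs: α·1.8547343 = (1−α)·0.4203480.
So α/(1−α) = (0.4203480)/(1.8547343) = 0.2266352, and α = 0.2266352/1.2266352 ≈ 0.1848.

α ≈ 0.1848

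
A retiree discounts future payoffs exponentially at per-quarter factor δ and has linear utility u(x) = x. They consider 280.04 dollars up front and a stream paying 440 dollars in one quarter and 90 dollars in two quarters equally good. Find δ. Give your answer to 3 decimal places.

Present value of the stream is 440·δ + 90·δ². Indifference gives 440δ + 90δ² = 280.04.
That is, 90δ² + 440δ − 280.04 = 0, a quadratic in δ.
By the quadratic formula (taking the positive root), δ = (−440 + √294414.40) / 180 ≈ 0.570.

δ ≈ 0.570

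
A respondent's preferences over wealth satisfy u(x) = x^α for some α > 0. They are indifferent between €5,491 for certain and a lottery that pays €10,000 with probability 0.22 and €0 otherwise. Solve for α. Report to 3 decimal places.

Since u(0) = 0, the lottery's EU is 0.22·10000^α.
Equating: 5491^α = 0.22·10000^α, i.e. 0.5491^α = 0.22.
Take logs: α = ln 0.22 / ln(5491/10000) ≈ 2.52576.

α ≈ 2.526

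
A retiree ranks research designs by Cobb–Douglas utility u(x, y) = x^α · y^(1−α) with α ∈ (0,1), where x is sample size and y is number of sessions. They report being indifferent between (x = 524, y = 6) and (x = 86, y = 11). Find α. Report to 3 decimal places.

α ≈ 0.251

Set the two utilities equal: 524^α·6^(1−α) = 86^α·11^(1−α).
Rearrange to (524/86)^α = (11/6)^(1−α) and take logs: α·1.807144 = (1−α)·0.606136.
So α/(1−α) = (0.606136)/(1.807144) = 0.335411, and α = 0.335411/1.335411 ≈ 0.251.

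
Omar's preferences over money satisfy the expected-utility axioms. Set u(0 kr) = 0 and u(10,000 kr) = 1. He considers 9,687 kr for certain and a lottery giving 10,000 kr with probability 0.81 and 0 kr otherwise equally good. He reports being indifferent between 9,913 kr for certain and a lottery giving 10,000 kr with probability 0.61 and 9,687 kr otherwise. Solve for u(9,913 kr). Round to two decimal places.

The first gamble pins u(9,687 kr): it must equal 0.81·1 + 0.19·0 = 0.81.
Chaining: u(9,913 kr) = 0.61·1.00 + 0.39·0.81 = 0.9259.

0.93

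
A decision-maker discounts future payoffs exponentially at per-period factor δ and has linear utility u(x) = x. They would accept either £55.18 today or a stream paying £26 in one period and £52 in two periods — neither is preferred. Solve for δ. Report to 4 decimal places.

δ ≈ 0.8100

The stream is worth 26δ + 52δ² today, so 26δ + 52δ² = 55.18.
Rearranged: 52δ² + 26δ − 55.18 = 0.
By the quadratic formula (taking the positive root), δ = (−26 + √12153.44) / 104 ≈ 0.8100.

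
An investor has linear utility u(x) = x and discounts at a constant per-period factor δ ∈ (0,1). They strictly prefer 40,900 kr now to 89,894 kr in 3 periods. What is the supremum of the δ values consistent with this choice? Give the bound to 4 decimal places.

Comparing present values: 40900 > δ^3·89894.
So δ^3 < 40900/89894 = 0.45498; taking the cube root of both positive sides preserves the inequality.
δ < 0.45498^(1/3) = 0.7691.

δ < 0.7691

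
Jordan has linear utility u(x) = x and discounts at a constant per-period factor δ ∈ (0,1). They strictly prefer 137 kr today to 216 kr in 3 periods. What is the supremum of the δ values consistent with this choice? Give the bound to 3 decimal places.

δ < 0.859

Comparing present values: 137 > δ^3·216.
So δ^3 < 137/216 = 0.63426; taking the cube root of both positive sides preserves the inequality.
δ < 0.63426^(1/3) = 0.859.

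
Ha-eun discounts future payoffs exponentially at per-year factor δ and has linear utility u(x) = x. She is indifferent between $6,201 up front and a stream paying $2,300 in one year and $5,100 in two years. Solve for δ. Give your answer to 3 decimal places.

δ ≈ 0.900

The stream is worth 2300δ + 5100δ² today, so 2300δ + 5100δ² = 6201.
That is, 5100δ² + 2300δ − 6201 = 0, a quadratic in δ.
δ = (−2300 + √(2300² + 4·5100·6201)) / (2·5100) = (−2300 + √131790400.00) / 10200 ≈ 0.900.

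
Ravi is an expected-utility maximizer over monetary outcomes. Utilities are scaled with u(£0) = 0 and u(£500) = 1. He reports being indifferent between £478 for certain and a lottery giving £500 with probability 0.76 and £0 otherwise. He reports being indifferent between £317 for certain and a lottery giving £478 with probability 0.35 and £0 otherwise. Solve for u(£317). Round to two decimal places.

0.27

First, u(£478) = 0.76·u(£500) + 0.24·u(£0) = 0.76.
Then u(£317) = 0.35·u(£478) + 0.65·u(£0) = 0.35·0.76 + 0.65·0.00 = 0.2660.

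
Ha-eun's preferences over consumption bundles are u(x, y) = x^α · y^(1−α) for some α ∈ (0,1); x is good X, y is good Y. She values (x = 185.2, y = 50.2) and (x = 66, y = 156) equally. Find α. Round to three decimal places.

α ≈ 0.524

Set the two utilities equal: 185.2^α·50.2^(1−α) = 66^α·156^(1−α).
(185.2/66)^α = (156/50.2)^(1−α); take logs: α·ln(185.2/66) = (1−α)·ln(156/50.2), i.e. α·1.031782 = (1−α)·1.133841.
With A = 1.031782 and B = 1.133841: α·A = (1−α)·B, so α = B/(A+B) = 1.133841/2.165623 ≈ 0.524.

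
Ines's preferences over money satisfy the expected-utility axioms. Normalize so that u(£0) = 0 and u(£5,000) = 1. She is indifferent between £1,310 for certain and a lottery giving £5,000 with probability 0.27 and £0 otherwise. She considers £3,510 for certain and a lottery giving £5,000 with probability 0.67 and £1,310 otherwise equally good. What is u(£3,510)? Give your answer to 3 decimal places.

0.759

The first gamble pins u(£1,310): it must equal 0.27·1 + 0.73·0 = 0.27.
Chaining: u(£3,510) = 0.67·1.00 + 0.33·0.27 = 0.7591.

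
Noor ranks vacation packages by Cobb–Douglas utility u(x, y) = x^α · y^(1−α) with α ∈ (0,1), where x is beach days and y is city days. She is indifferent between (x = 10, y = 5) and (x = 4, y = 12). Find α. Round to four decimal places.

Set the two utilities equal: 10^α·5^(1−α) = 4^α·12^(1−α).
(10/4)^α = (12/5)^(1−α); take logs: α·ln(10/4) = (1−α)·ln(12/5), i.e. α·0.9162907 = (1−α)·0.8754687.
Thus α·(1.7917594) = 0.8754687, so α = 0.8754687/1.7917594 ≈ 0.4886.

α ≈ 0.4886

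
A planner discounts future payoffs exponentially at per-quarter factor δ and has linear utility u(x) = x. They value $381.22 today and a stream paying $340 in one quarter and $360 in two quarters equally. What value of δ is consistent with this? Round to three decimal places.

δ ≈ 0.660

Present value of the stream is 340·δ + 360·δ². Indifference gives 340δ + 360δ² = 381.22.
That is, 360δ² + 340δ − 381.22 = 0, a quadratic in δ.
δ = (−340 + √(340² + 4·360·381.22)) / (2·360) = (−340 + √664556.80) / 720 ≈ 0.660.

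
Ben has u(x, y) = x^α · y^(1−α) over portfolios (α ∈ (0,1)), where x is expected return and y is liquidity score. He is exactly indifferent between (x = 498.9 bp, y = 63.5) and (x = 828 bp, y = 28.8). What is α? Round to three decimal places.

α ≈ 0.609

Indifference: 498.9^α · 63.5^(1−α) = 828^α · 28.8^(1−α).
(498.9/828)^α = (28.8/63.5)^(1−α); take logs: α·ln(498.9/828) = (1−α)·ln(28.8/63.5), i.e. α·-0.506607 = (1−α)·-0.790665.
Thus α·(-1.297272) = -0.790665, so α = -0.790665/-1.297272 ≈ 0.609.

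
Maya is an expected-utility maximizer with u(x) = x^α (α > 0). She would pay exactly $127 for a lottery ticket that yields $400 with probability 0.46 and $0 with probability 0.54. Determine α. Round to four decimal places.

EU(lottery) = 0.46·400^α + 0.54·0 = 0.46·400^α.
Equating: 127^α = 0.46·400^α, i.e. 0.3175^α = 0.46.
α = ln(0.46) / ln(127/400) = -0.7765288/-1.1472775 ≈ 0.6768.

α ≈ 0.6768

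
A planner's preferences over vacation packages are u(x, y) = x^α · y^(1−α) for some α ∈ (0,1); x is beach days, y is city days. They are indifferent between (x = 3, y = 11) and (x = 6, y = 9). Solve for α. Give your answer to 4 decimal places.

Indifference: 3^α · 11^(1−α) = 6^α · 9^(1−α).
Rearrange to (3/6)^α = (9/11)^(1−α) and take logs: α·-0.6931472 = (1−α)·-0.2006707.
Thus α·(-0.8938179) = -0.2006707, so α = -0.2006707/-0.8938179 ≈ 0.2245.

α ≈ 0.2245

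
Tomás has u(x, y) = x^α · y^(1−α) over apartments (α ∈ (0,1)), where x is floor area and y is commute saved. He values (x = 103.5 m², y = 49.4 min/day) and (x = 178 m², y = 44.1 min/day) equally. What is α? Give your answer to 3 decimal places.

Indifference: 103.5^α · 49.4^(1−α) = 178^α · 44.1^(1−α).
Rearrange to (103.5/178)^α = (44.1/49.4)^(1−α) and take logs: α·-0.542212 = (1−α)·-0.113491.
With A = -0.542212 and B = -0.113491: α·A = (1−α)·B, so α = B/(A+B) = -0.113491/-0.655703 ≈ 0.173.

α ≈ 0.173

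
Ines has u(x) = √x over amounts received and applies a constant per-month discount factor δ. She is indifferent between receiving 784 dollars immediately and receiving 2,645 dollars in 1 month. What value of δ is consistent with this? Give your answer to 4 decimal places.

The payoff in 1 month is discounted by δ, so u(784) = δ·u(2645) and δ = u(784)/u(2645).
Since u(x) = √x, δ = √(784/2645) = 0.54443.

δ ≈ 0.5444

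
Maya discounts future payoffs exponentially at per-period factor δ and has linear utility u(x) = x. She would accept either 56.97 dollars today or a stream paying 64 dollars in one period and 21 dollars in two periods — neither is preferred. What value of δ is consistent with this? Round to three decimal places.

δ ≈ 0.720

Present value of the stream is 64·δ + 21·δ². Indifference gives 64δ + 21δ² = 56.97.
Rearranged: 21δ² + 64δ − 56.97 = 0.
δ = (−64 + √(64² + 4·21·56.97)) / (2·21) = (−64 + √8881.48) / 42 ≈ 0.720.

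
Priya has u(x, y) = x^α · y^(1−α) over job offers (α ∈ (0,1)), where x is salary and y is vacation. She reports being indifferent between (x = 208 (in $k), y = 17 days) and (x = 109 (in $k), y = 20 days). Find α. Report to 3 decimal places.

α ≈ 0.201

Set the two utilities equal: 208^α·17^(1−α) = 109^α·20^(1−α).
(208/109)^α = (20/17)^(1−α); take logs: α·ln(208/109) = (1−α)·ln(20/17), i.e. α·0.646190 = (1−α)·0.162519.
Thus α·(0.808709) = 0.162519, so α = 0.162519/0.808709 ≈ 0.201.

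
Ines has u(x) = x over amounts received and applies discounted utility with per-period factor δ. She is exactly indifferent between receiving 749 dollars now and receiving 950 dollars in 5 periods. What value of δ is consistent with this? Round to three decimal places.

δ ≈ 0.954

Equating discounted utilities: u(749) = δ^5·u(950) ⇒ δ^5 = u(749)/u(950).
With u(x) = x: δ^5 = 749/950 = 0.78842.
Hence δ = (0.78842)^(1/5) = 0.95357.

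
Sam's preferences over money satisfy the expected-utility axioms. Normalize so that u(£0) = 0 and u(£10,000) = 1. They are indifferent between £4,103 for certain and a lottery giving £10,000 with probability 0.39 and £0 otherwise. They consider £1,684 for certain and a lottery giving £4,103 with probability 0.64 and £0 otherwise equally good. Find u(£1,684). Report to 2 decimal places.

0.25

The first gamble pins u(£4,103): it must equal 0.39·1 + 0.61·0 = 0.39.
Then u(£1,684) = 0.64·u(£4,103) + 0.36·u(£0) = 0.64·0.39 + 0.36·0.00 = 0.2496.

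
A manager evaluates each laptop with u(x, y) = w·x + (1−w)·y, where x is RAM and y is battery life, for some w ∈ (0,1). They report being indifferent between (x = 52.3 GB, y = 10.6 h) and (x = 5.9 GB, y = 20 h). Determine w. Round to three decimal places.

Equating utilities: w·52.3 + (1−w)·10.6 = w·5.9 + (1−w)·20.
Collecting terms: w·46.4 = (1−w)·9.4.
So w/(1−w) = 9.4/46.4 = 0.2026, giving w = 9.4/(46.4+9.4) = 0.168.

w = 0.168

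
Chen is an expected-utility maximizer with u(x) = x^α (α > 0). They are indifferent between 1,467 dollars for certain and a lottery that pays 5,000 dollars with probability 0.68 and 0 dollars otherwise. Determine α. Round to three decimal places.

α ≈ 0.315

Since u(0) = 0, the lottery's EU is 0.68·5000^α.
Indifference: 1467^α = 0.68·5000^α, so (1467/5000)^α = 0.68.
α = ln(0.68) / ln(1467/5000) = -0.385662/-1.226218 ≈ 0.315.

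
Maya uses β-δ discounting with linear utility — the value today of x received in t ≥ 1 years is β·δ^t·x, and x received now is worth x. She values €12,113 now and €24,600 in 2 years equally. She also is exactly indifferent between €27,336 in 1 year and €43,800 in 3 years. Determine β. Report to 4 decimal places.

From the later pair, β·δ^1·27336 = β·δ^3·43800; dividing through, δ^2 = 27336/43800 = 0.62411, so δ = 0.79001.
The first indifference: 12113 = β·δ^2·24600, so β = 12113/(δ^2·24600) = 12113/(0.62411·24600) ≈ 0.7890.

β ≈ 0.7890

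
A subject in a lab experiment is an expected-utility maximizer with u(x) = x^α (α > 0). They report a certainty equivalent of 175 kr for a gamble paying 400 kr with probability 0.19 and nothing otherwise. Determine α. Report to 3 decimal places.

α ≈ 2.009

EU(lottery) = 0.19·400^α + 0.81·0 = 0.19·400^α.
Equating: 175^α = 0.19·400^α, i.e. 0.4375^α = 0.19.
Take logs: α = ln 0.19 / ln(175/400) ≈ 2.00892.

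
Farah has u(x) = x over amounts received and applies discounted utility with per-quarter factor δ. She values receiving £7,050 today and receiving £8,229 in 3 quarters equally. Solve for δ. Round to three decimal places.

The payoff in 3 quarters is discounted by δ^3, so u(7050) = δ^3·u(8229) and δ^3 = u(7050)/u(8229).
With u(x) = x: δ^3 = 7050/8229 = 0.85673.
Hence δ = (0.85673)^(1/3) = 0.94976.

δ ≈ 0.950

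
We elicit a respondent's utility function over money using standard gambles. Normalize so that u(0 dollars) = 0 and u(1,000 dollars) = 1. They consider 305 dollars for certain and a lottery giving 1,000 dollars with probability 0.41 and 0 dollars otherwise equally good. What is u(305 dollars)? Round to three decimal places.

0.410

By the standard-gamble method, u(305 dollars) is just the indifference probability on the best outcome: 0.41.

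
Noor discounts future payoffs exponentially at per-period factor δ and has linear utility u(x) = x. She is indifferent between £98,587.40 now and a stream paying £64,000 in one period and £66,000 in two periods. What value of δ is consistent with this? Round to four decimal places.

δ ≈ 0.8300

The stream is worth 64000δ + 66000δ² today, so 64000δ + 66000δ² = 98587.40.
Rearranged: 66000δ² + 64000δ − 98587.40 = 0.
The positive root is δ = [−64000 + √(64000² + 4·66000·98587.40)] / (2·66000) = (−64000 + 173560.000)/132000 ≈ 0.8300.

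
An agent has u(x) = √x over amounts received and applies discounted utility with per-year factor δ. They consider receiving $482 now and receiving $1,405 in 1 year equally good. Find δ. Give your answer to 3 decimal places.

δ ≈ 0.586

Indifference means u(482) = δ · u(1405), so δ = u(482)/u(1405).
With u(x) = √x: δ = √482/√1405 = √(482/1405) = 0.58571.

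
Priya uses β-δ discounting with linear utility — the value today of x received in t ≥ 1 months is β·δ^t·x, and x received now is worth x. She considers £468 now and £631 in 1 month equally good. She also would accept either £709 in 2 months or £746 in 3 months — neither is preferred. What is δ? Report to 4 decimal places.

δ ≈ 0.9504

Both payoffs in the second observation are in the future, so β drops out: δ^2·709 = δ^3·746 ⇒ δ = 709/746 = 0.95040.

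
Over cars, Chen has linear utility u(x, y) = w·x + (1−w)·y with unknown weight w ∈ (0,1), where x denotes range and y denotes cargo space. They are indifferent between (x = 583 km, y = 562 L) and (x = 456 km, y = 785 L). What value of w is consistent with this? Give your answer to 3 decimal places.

u(583,562) = u(456,785) means w·583 + (1−w)·562 = w·456 + (1−w)·785.
Collecting terms: w·127 = (1−w)·223.
So w/(1−w) = 223/127 = 1.7559, giving w = 223/(127+223) = 0.637.

w = 0.637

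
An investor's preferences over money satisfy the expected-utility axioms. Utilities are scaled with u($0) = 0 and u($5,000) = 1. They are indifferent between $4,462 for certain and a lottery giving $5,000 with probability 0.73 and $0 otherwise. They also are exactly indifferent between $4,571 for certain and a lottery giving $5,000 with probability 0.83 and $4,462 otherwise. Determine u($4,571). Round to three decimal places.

First, u($4,462) = 0.73·u($5,000) + 0.27·u($0) = 0.73.
The second indifference gives u($4,571) = 0.83·u($5,000) + 0.17·u($4,462) = 0.83·1.00 + 0.17·0.73 = 0.9541.

0.954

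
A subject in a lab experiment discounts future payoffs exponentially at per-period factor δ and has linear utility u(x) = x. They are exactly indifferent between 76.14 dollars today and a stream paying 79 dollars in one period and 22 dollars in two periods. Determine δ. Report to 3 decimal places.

The stream is worth 79δ + 22δ² today, so 79δ + 22δ² = 76.14.
That is, 22δ² + 79δ − 76.14 = 0, a quadratic in δ.
The positive root is δ = [−79 + √(79² + 4·22·76.14)] / (2·22) = (−79 + 113.760)/44 ≈ 0.790.

δ ≈ 0.790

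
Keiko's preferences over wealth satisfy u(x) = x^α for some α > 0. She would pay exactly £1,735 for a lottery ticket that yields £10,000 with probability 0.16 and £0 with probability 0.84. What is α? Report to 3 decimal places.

The lottery's expected utility is 0.16·u(10000) + 0.84·u(0) = 0.16·10000^α (since u(0) = 0 for α > 0).
Equating: 1735^α = 0.16·10000^α, i.e. 0.1735^α = 0.16.
Taking logs: α·ln(1735/10000) = ln(0.16), so α = -1.832581 / -1.751578 ≈ 1.046.

α ≈ 1.046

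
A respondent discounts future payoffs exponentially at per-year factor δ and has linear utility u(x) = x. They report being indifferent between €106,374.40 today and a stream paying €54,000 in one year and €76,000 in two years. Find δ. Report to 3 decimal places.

Equating present values: 106374.40 = 54000δ + 76000δ².
So 76000δ² + 54000δ − 106374.40 = 0.
The positive root is δ = [−54000 + √(54000² + 4·76000·106374.40)] / (2·76000) = (−54000 + 187760.000)/152000 ≈ 0.880.

δ ≈ 0.880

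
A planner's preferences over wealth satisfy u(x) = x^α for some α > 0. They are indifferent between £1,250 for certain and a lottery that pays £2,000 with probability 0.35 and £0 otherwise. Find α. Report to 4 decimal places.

α ≈ 2.2336

EU(lottery) = 0.35·2000^α + 0.65·0 = 0.35·2000^α.
Setting u(1250) equal to that: 1250^α = 0.35·2000^α ⇒ (1250/2000)^α = 0.35.
Take logs: α = ln 0.35 / ln(1250/2000) ≈ 2.233647.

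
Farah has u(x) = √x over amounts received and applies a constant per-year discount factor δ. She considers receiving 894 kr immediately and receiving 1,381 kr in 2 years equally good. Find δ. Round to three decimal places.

Equating discounted utilities: u(894) = δ^2·u(1381) ⇒ δ^2 = u(894)/u(1381).
Since u(x) = √x, δ^2 = √(894/1381) = 0.80458.
Hence δ = (0.80458)^(1/2) = 0.89699.

δ ≈ 0.897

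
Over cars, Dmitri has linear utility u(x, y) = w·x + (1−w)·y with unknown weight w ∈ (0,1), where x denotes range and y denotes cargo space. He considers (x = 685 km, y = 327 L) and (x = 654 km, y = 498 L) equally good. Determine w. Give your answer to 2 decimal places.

w = 0.85

Equating utilities: w·685 + (1−w)·327 = w·654 + (1−w)·498.
Collecting terms: w·31 = (1−w)·171.
Hence w = 171/(31+171) = 171/202 = 0.85.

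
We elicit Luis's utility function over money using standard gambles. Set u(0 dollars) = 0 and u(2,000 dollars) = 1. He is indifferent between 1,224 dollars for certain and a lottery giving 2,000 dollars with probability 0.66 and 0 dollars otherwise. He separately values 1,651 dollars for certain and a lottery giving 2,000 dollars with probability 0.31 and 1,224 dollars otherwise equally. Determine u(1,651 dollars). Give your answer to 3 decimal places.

From the first indifference, u(1,224 dollars) = 0.66·u(2,000 dollars) + 0.34·u(0 dollars) = 0.66·1 + 0.34·0 = 0.66.
Then u(1,651 dollars) = 0.31·u(2,000 dollars) + 0.69·u(1,224 dollars) = 0.31·1.00 + 0.69·0.66 = 0.7654.

0.765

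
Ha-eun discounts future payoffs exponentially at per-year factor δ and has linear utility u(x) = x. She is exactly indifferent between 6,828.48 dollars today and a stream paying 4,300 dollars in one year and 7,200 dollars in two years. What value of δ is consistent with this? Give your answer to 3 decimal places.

The stream is worth 4300δ + 7200δ² today, so 4300δ + 7200δ² = 6828.48.
That is, 7200δ² + 4300δ − 6828.48 = 0, a quadratic in δ.
By the quadratic formula (taking the positive root), δ = (−4300 + √215150224.00) / 14400 ≈ 0.720.

δ ≈ 0.720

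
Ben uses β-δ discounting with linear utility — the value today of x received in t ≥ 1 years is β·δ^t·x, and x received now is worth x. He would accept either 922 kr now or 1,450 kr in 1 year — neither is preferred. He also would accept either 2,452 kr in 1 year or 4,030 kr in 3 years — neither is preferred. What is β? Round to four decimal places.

β ≈ 0.8152

The second indifference involves only future payoffs, so β cancels: β·δ^1·2452 = β·δ^3·4030, giving δ^2 = 2452/4030 = 0.60844, so δ = 0.78002.
Substituting δ into 922 = β·δ·1450: β = 922/(1131.034) ≈ 0.8152.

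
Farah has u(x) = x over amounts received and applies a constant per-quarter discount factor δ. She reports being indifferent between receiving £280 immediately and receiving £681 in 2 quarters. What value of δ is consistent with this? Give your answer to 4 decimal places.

Indifference means u(280) = δ^2 · u(681), so δ^2 = u(280)/u(681).
With u(x) = x: δ^2 = 280/681 = 0.41116.
Taking the square root: δ = 0.41116^(1/2) ≈ 0.6412.

δ ≈ 0.6412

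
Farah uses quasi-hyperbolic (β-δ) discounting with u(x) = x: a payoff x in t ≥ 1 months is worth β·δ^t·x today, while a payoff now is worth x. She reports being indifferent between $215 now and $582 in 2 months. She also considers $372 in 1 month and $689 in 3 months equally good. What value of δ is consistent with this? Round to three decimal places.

δ ≈ 0.735

Both payoffs in the second observation are in the future, so β drops out: δ^1·372 = δ^3·689 ⇒ δ^2 = 372/689 = 0.53991, so δ = 0.73479.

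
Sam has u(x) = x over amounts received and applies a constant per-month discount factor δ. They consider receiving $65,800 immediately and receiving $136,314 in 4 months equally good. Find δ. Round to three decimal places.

Indifference means u(65800) = δ^4 · u(136314), so δ^4 = u(65800)/u(136314).
With u(x) = x: δ^4 = 65800/136314 = 0.48271.
So δ = 0.48271^(1/4) ≈ 0.834.

δ ≈ 0.834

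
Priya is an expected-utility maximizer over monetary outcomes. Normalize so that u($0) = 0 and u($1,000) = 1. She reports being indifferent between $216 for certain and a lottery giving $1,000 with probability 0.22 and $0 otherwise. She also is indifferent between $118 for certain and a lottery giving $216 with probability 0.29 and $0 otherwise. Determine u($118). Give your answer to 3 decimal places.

0.064

First, u($216) = 0.22·u($1,000) + 0.78·u($0) = 0.22.
Chaining: u($118) = 0.29·0.22 + 0.71·0.00 = 0.0638.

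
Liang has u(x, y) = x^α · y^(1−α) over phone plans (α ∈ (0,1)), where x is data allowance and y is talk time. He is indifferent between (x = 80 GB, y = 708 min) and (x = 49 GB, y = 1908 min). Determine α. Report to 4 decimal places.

α ≈ 0.6691

The Cobb–Douglas utilities coincide, so 80^α·708^(1−α) = 49^α·1908^(1−α).
Rearrange to (80/49)^α = (1908/708)^(1−α) and take logs: α·0.4902063 = (1−α)·0.9913668.
With A = 0.4902063 and B = 0.9913668: α·A = (1−α)·B, so α = B/(A+B) = 0.9913668/1.4815731 ≈ 0.6691.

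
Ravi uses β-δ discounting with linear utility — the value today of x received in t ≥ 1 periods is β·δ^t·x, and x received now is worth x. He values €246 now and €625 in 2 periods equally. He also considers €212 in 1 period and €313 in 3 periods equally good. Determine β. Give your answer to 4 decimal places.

From the later pair, β·δ^1·212 = β·δ^3·313; dividing through, δ^2 = 212/313 = 0.67732, so δ = 0.82299.
Now use the now-vs-future pair: 246 = β·δ^2·625 gives β = 246/(0.67732·625) ≈ 0.5811.

β ≈ 0.5811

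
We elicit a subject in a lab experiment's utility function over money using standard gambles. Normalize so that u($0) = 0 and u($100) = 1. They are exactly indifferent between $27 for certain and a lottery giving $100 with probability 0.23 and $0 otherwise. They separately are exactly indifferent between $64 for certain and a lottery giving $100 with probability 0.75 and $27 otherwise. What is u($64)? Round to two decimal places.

The first gamble pins u($27): it must equal 0.23·1 + 0.77·0 = 0.23.
Then u($64) = 0.75·u($100) + 0.25·u($27) = 0.75·1.00 + 0.25·0.23 = 0.8075.

0.81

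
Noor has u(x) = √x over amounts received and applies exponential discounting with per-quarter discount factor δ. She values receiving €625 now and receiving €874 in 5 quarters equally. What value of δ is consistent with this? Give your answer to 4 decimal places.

δ ≈ 0.9670

Indifference means u(625) = δ^5 · u(874), so δ^5 = u(625)/u(874).
Since u(x) = √x, δ^5 = √(625/874) = 0.84564.
So δ = 0.84564^(1/5) ≈ 0.9670.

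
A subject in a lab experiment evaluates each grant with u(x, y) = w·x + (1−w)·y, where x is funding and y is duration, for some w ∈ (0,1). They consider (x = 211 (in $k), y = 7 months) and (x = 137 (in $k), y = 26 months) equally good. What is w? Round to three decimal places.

w = 0.204

Equating utilities: w·211 + (1−w)·7 = w·137 + (1−w)·26.
Rearranging, 74·w − 19·(1−w) = 0.
Hence w = 19/(74+19) = 19/93 = 0.204.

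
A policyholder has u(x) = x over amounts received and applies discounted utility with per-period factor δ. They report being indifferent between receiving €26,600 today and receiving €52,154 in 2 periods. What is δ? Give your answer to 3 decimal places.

Equating discounted utilities: u(26600) = δ^2·u(52154) ⇒ δ^2 = u(26600)/u(52154).
With u(x) = x: δ^2 = 26600/52154 = 0.51003.
Hence δ = (0.51003)^(1/2) = 0.71416.

δ ≈ 0.714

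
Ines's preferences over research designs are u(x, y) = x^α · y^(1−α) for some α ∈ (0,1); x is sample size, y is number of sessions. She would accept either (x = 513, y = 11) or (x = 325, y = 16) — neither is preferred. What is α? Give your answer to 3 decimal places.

α ≈ 0.451

Set the two utilities equal: 513^α·11^(1−α) = 325^α·16^(1−α).
Rearrange to (513/325)^α = (16/11)^(1−α) and take logs: α·0.456451 = (1−α)·0.374693.
With A = 0.456451 and B = 0.374693: α·A = (1−α)·B, so α = B/(A+B) = 0.374693/0.831144 ≈ 0.451.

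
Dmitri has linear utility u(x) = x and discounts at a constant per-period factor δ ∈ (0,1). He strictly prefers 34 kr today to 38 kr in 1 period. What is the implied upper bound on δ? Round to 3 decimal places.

δ < 0.895

Under u(x) = x this choice says 34 > δ·38.
So δ < 34/38 = 0.89474.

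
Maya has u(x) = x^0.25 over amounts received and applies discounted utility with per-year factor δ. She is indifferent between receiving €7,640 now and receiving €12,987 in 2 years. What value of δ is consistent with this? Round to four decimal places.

The payoff in 2 years is discounted by δ^2, so u(7640) = δ^2·u(12987) and δ^2 = u(7640)/u(12987).
With u(x) = x^0.25: δ^2 = 7640^0.25/12987^0.25 = (7640/12987)^0.25 = 0.87578.
Taking the square root: δ = 0.87578^(1/2) ≈ 0.9358.

δ ≈ 0.9358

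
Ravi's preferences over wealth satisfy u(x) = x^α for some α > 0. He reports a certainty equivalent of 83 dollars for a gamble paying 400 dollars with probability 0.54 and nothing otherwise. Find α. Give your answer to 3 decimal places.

Since u(0) = 0, the lottery's EU is 0.54·400^α.
Setting u(83) equal to that: 83^α = 0.54·400^α ⇒ (83/400)^α = 0.54.
α = ln(0.54) / ln(83/400) = -0.616186/-1.572624 ≈ 0.392.

α ≈ 0.392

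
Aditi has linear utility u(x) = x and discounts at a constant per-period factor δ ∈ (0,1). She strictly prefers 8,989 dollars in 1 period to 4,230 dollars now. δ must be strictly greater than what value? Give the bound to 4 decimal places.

The preference means 4230 < δ·8989.
Dividing through by 8989 gives δ > 0.47058.

δ > 0.4706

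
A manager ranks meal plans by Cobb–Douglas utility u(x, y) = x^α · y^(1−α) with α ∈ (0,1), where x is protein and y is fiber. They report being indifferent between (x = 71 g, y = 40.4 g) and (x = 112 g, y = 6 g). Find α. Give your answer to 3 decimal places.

Indifference: 71^α · 40.4^(1−α) = 112^α · 6^(1−α).
Rearrange to (71/112)^α = (6/40.4)^(1−α) and take logs: α·-0.455819 = (1−α)·-1.907070.
With A = -0.455819 and B = -1.907070: α·A = (1−α)·B, so α = B/(A+B) = -1.907070/-2.362889 ≈ 0.807.

α ≈ 0.807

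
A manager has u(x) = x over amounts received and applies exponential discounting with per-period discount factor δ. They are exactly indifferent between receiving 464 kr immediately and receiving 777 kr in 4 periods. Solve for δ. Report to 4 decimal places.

The payoff in 4 periods is discounted by δ^4, so u(464) = δ^4·u(777) and δ^4 = u(464)/u(777).
With u(x) = x: δ^4 = 464/777 = 0.59717.
Taking the 4th root: δ = 0.59717^(1/4) ≈ 0.8791.

δ ≈ 0.8791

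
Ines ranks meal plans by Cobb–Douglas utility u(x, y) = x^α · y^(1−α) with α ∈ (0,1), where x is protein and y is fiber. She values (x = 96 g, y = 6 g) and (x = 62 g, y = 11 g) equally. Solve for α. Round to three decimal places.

α ≈ 0.581

Indifference: 96^α · 6^(1−α) = 62^α · 11^(1−α).
(96/62)^α = (11/6)^(1−α); take logs: α·ln(96/62) = (1−α)·ln(11/6), i.e. α·0.437214 = (1−α)·0.606136.
Thus α·(1.043350) = 0.606136, so α = 0.606136/1.043350 ≈ 0.581.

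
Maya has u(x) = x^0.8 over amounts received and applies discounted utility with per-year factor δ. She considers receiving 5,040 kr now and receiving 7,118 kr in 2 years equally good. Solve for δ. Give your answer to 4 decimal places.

δ ≈ 0.8710

Indifference means u(5040) = δ^2 · u(7118), so δ^2 = u(5040)/u(7118).
With u(x) = x^0.8: δ^2 = 5040^0.8/7118^0.8 = (5040/7118)^0.8 = 0.75868.
Hence δ = (0.75868)^(1/2) = 0.871022.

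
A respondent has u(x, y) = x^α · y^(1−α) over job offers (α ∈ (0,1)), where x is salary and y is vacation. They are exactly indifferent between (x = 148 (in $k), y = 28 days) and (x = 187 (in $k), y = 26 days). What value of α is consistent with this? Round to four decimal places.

α ≈ 0.2406

The Cobb–Douglas utilities coincide, so 148^α·28^(1−α) = 187^α·26^(1−α).
Taking logs: α·ln 148 + (1−α)·ln 28 = α·ln 187 + (1−α)·ln 26, i.e. α·-0.2338963 = (1−α)·-0.0741080.
So α/(1−α) = (-0.0741080)/(-0.2338963) = 0.3168413, and α = 0.3168413/1.3168413 ≈ 0.2406.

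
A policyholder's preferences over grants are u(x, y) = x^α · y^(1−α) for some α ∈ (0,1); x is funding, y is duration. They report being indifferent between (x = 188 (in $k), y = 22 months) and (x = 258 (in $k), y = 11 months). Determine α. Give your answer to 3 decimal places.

α ≈ 0.687

Indifference: 188^α · 22^(1−α) = 258^α · 11^(1−α).
Taking logs: α·ln 188 + (1−α)·ln 22 = α·ln 258 + (1−α)·ln 11, i.e. α·-0.316518 = (1−α)·-0.693147.
Thus α·(-1.009665) = -0.693147, so α = -0.693147/-1.009665 ≈ 0.687.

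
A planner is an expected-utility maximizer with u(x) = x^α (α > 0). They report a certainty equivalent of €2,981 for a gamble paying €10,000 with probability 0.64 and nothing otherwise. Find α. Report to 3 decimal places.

EU(lottery) = 0.64·10000^α + 0.36·0 = 0.64·10000^α.
Equating: 2981^α = 0.64·10000^α, i.e. 0.2981^α = 0.64.
Take logs: α = ln 0.64 / ln(2981/10000) ≈ 0.36873.

α ≈ 0.369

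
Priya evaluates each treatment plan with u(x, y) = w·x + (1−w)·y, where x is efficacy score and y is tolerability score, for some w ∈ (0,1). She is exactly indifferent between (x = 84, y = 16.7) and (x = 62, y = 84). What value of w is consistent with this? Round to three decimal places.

u(84,16.7) = u(62,84) means w·84 + (1−w)·16.7 = w·62 + (1−w)·84.
Rearranging, 22·w − 67.3·(1−w) = 0.
So w/(1−w) = 67.3/22 = 3.0591, giving w = 67.3/(22+67.3) = 0.754.

w = 0.754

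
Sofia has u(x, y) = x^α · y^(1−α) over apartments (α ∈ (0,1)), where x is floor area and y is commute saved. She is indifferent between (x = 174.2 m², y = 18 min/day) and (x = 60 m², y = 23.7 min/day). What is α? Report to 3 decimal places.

α ≈ 0.205

Set the two utilities equal: 174.2^α·18^(1−α) = 60^α·23.7^(1−α).
Rearrange to (174.2/60)^α = (23.7/18)^(1−α) and take logs: α·1.065860 = (1−α)·0.275103.
Thus α·(1.340963) = 0.275103, so α = 0.275103/1.340963 ≈ 0.205.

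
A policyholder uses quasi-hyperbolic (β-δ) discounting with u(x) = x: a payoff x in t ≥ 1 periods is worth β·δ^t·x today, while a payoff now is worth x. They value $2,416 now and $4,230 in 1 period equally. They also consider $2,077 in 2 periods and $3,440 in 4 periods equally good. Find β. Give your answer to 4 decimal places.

The second indifference involves only future payoffs, so β cancels: β·δ^2·2077 = β·δ^4·3440, giving δ^2 = 2077/3440 = 0.60378, so δ = 0.77703.
Now use the now-vs-future pair: 2416 = β·δ·4230 gives β = 2416/(0.77703·4230) ≈ 0.7351.

β ≈ 0.7351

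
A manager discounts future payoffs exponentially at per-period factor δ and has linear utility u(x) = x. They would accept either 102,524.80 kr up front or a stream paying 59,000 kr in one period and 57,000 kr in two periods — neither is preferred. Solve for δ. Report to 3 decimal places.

Present value of the stream is 59000·δ + 57000·δ². Indifference gives 59000δ + 57000δ² = 102524.80.
That is, 57000δ² + 59000δ − 102524.80 = 0, a quadratic in δ.
δ = (−59000 + √(59000² + 4·57000·102524.80)) / (2·57000) = (−59000 + √26856654400.00) / 114000 ≈ 0.920.

δ ≈ 0.920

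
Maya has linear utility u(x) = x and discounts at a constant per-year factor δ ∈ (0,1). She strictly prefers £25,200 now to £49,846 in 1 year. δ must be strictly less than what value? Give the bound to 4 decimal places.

Comparing present values: 25200 > δ·49846.
So δ < 25200/49846 = 0.50556.

δ < 0.5056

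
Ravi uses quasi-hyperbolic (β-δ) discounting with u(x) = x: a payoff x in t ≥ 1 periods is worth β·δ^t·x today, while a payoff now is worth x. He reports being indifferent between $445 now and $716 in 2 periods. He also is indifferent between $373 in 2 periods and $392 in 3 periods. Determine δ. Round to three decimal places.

δ ≈ 0.952

The second indifference involves only future payoffs, so β cancels: β·δ^2·373 = β·δ^3·392, giving δ = 373/392 = 0.95153.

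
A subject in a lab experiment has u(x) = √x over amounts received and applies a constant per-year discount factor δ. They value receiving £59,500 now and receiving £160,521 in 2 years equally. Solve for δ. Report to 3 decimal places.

δ ≈ 0.780

Indifference means u(59500) = δ^2 · u(160521), so δ^2 = u(59500)/u(160521).
Since u(x) = √x, δ^2 = √(59500/160521) = 0.60883.
Hence δ = (0.60883)^(1/2) = 0.78027.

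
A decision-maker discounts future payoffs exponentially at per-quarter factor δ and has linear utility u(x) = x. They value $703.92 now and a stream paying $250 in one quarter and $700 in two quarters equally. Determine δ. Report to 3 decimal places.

δ ≈ 0.840

Equating present values: 703.92 = 250δ + 700δ².
Rearranged: 700δ² + 250δ − 703.92 = 0.
By the quadratic formula (taking the positive root), δ = (−250 + √2033476.00) / 1400 ≈ 0.840.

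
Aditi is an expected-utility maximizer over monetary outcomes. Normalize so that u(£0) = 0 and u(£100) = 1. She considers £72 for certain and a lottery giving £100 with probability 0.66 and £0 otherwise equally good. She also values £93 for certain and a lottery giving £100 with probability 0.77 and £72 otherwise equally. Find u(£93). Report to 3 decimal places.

From the first indifference, u(£72) = 0.66·u(£100) + 0.34·u(£0) = 0.66·1 + 0.34·0 = 0.66.
Then u(£93) = 0.77·u(£100) + 0.23·u(£72) = 0.77·1.00 + 0.23·0.66 = 0.9218.

0.922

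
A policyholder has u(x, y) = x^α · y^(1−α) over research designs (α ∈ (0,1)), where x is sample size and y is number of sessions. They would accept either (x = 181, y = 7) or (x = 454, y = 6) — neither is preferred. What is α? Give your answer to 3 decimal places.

α ≈ 0.144

Set the two utilities equal: 181^α·7^(1−α) = 454^α·6^(1−α).
Rearrange to (181/454)^α = (6/7)^(1−α) and take logs: α·-0.919600 = (1−α)·-0.154151.
With A = -0.919600 and B = -0.154151: α·A = (1−α)·B, so α = B/(A+B) = -0.154151/-1.073751 ≈ 0.144.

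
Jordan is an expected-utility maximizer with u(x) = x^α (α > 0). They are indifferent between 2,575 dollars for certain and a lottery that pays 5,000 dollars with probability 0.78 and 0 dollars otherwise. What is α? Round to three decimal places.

α ≈ 0.374

The lottery's expected utility is 0.78·u(5000) + 0.22·u(0) = 0.78·5000^α (since u(0) = 0 for α > 0).
Equating: 2575^α = 0.78·5000^α, i.e. 0.5150^α = 0.78.
α = ln(0.78) / ln(2575/5000) = -0.248461/-0.663588 ≈ 0.374.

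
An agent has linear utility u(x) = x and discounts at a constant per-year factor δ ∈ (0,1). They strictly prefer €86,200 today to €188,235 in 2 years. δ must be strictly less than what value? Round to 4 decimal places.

Under u(x) = x this choice says 86200 > δ^2·188235.
Dividing by 188235: δ^2 < 0.45794. Both sides are positive, so the square root keeps the direction.
δ < 0.45794^(1/2) = 0.6767.

δ < 0.6767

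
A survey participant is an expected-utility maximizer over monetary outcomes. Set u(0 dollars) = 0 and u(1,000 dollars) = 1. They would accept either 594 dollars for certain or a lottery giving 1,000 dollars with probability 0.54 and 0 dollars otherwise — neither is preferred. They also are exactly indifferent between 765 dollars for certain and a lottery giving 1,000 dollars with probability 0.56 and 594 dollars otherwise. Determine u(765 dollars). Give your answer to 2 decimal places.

The first gamble pins u(594 dollars): it must equal 0.54·1 + 0.46·0 = 0.54.
The second indifference gives u(765 dollars) = 0.56·u(1,000 dollars) + 0.44·u(594 dollars) = 0.56·1.00 + 0.44·0.54 = 0.7976.

0.80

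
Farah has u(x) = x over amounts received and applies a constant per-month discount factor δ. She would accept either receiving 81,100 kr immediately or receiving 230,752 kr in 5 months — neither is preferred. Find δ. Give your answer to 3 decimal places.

δ ≈ 0.811

The payoff in 5 months is discounted by δ^5, so u(81100) = δ^5·u(230752) and δ^5 = u(81100)/u(230752).
With u(x) = x: δ^5 = 81100/230752 = 0.35146.
So δ = 0.35146^(1/5) ≈ 0.811.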